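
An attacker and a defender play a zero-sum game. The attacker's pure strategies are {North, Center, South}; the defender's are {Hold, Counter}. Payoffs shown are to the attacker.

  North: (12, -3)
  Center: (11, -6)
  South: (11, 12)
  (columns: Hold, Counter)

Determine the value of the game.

Row minima: North → -3, Center → -6, South → 11; maximin = 11.
Column maxima: Hold → 12, Counter → 12; minimax = 12.
11 ≠ 12, so there is no saddle point; optimal play is mixed.
Center is strictly dominated by North, so the attacker never plays it.
On the remaining 2×2 (North, South vs Hold, Counter):
Let the attacker play North with probability p. Expected payoff against Hold: 12p + 11(1−p) = p + 11; against Counter: (-3)p + 12(1−p) = −15p + 12.
Setting these equal: p + 11 = −15p + 12 ⇒ 16p = 1 ⇒ p = 1/16, and the value is (1)·(1/16) + 11 = 177/16.
For the defender: with q = P(Hold), equating North's and South's payoffs gives 15q − 3 = −q + 12 ⇒ q = 15/16.

177/16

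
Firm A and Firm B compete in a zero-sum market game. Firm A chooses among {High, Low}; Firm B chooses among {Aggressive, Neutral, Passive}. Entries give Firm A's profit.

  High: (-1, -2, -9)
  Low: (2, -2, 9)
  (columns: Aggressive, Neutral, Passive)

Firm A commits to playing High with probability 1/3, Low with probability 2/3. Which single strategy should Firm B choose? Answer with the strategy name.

If Firm B plays Aggressive, Firm A's expected payoff is (1/3)·(-1) + (2/3)·2 = 1.
If Firm B plays Neutral, Firm A's expected payoff is (1/3)·(-2) + (2/3)·(-2) = -2.
If Firm B plays Passive, Firm A's expected payoff is (1/3)·(-9) + (2/3)·9 = 3.
Firm B minimizes Firm A's payoff; the smallest is -2, so the best response is Neutral.

Neutral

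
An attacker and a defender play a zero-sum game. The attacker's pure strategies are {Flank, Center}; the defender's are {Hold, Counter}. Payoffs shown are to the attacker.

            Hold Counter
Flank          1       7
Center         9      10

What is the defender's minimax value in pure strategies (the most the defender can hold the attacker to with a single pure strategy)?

9

Column maxima: Hold → 9, Counter → 10.
The smallest of these is 9.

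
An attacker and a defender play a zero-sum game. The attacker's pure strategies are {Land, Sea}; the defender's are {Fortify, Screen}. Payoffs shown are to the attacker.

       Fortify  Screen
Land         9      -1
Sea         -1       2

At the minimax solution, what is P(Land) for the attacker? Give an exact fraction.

3/13

Row minima: Land → -1, Sea → -1; maximin = -1.
Column maxima: Fortify → 9, Screen → 2; minimax = 2.
-1 ≠ 2, so there is no saddle point; optimal play is mixed.
Let the attacker play Land with probability p. Expected payoff against Fortify: 9p + (-1)(1−p) = 10p − 1; against Screen: (-1)p + 2(1−p) = −3p + 2.
Setting these equal: 10p − 1 = −3p + 2 ⇒ 13p = 3 ⇒ p = 3/13, and the value is (10)·(3/13) − 1 = 17/13.
For the defender: with q = P(Fortify), equating Land's and Sea's payoffs gives 10q − 1 = −3q + 2 ⇒ q = 3/13.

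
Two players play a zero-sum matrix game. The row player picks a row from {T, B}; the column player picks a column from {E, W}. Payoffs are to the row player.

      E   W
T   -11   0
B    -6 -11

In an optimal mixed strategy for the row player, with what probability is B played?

11/16

Row minima: T → -11, B → -11; maximin = -11.
Column maxima: E → -6, W → 0; minimax = -6.
-11 ≠ -6, so there is no saddle point; optimal play is mixed.
Let the row player play T with probability p. Expected payoff against E: (-11)p + (-6)(1−p) = −5p − 6; against W: 0p + (-11)(1−p) = 11p − 11.
Setting these equal: −5p − 6 = 11p − 11 ⇒ −16p = -5 ⇒ p = 5/16, and the value is (-5)·(5/16) − 6 = -121/16.
For the column player: with q = P(E), equating T's and B's payoffs gives −11q = 5q − 11 ⇒ q = 11/16.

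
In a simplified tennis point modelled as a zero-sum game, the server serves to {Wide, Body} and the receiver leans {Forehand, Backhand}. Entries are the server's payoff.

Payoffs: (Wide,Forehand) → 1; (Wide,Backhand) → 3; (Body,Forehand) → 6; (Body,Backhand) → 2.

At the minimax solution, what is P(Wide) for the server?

2/3

Row minima: Wide → 1, Body → 2; maximin = 2.
Column maxima: Forehand → 6, Backhand → 3; minimax = 3.
2 ≠ 3, so there is no saddle point; optimal play is mixed.
Let the server play Wide with probability p. Expected payoff against Forehand: 1p + 6(1−p) = −5p + 6; against Backhand: 3p + 2(1−p) = p + 2.
Setting these equal: −5p + 6 = p + 2 ⇒ −6p = -4 ⇒ p = 2/3, and the value is (-5)·(2/3) + 6 = 8/3.
For the receiver: with q = P(Forehand), equating Wide's and Body's payoffs gives −2q + 3 = 4q + 2 ⇒ q = 1/6.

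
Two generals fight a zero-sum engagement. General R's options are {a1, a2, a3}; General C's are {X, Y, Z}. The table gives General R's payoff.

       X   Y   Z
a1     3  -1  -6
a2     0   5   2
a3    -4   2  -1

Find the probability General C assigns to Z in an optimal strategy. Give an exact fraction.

3/11

Row minima: a1 → -6, a2 → 0, a3 → -4; maximin = 0.
Column maxima: X → 3, Y → 5, Z → 2; minimax = 2.
0 ≠ 2, so there is no saddle point; optimal play is mixed.
a3 is strictly dominated by a2, so General R never plays it.
Y is strictly dominated by Z (it gives General R strictly more in every row), so General C never plays it.
On the remaining 2×2 (a1, a2 vs X, Z):
Let General R play a1 with probability p. Expected payoff against X: 3p + 0(1−p) = 3p; against Z: (-6)p + 2(1−p) = −8p + 2.
Setting these equal: 3p = −8p + 2 ⇒ 11p = 2 ⇒ p = 2/11, and the value is (3)·(2/11) = 6/11.
For General C: with q = P(X), equating a1's and a2's payoffs gives 9q − 6 = −2q + 2 ⇒ q = 8/11.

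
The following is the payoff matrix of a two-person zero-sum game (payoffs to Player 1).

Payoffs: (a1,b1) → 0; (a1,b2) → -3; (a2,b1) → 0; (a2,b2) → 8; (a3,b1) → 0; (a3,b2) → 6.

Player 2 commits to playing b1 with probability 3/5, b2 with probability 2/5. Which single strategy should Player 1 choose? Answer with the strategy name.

a2

Expected payoff of a1: (3/5)·0 + (2/5)·(-3) = -6/5.
Expected payoff of a2: (3/5)·0 + (2/5)·8 = 16/5.
Expected payoff of a3: (3/5)·0 + (2/5)·6 = 12/5.
The largest is 16/5, so Player 1's best response is a2.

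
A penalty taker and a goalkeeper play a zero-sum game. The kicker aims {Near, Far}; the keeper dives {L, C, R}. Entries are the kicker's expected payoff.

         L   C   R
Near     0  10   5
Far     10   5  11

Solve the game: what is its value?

Row minima: Near → 0, Far → 5; maximin = 5.
Column maxima: L → 10, C → 10, R → 11; minimax = 10.
5 ≠ 10, so there is no saddle point; optimal play is mixed.
R is strictly dominated by L (it gives the kicker strictly more in every row), so the keeper never plays it.
On the remaining 2×2 (Near, Far vs L, C):
Let the kicker play Near with probability p. Expected payoff against L: 0p + 10(1−p) = −10p + 10; against C: 10p + 5(1−p) = 5p + 5.
Setting these equal: −10p + 10 = 5p + 5 ⇒ −15p = -5 ⇒ p = 1/3, and the value is (-10)·(1/3) + 10 = 20/3.
For the keeper: with q = P(L), equating Near's and Far's payoffs gives −10q + 10 = 5q + 5 ⇒ q = 1/3.

20/3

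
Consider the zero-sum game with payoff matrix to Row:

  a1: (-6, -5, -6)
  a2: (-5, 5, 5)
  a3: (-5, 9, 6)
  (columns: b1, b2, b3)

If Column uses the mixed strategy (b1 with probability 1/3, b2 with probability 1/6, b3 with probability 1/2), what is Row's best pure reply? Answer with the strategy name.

Expected payoff of a1: (1/3)·(-6) + (1/6)·(-5) + (1/2)·(-6) = -35/6.
Expected payoff of a2: (1/3)·(-5) + (1/6)·5 + (1/2)·5 = 5/3.
Expected payoff of a3: (1/3)·(-5) + (1/6)·9 + (1/2)·6 = 17/6.
The largest is 17/6, so Row's best response is a3.

a3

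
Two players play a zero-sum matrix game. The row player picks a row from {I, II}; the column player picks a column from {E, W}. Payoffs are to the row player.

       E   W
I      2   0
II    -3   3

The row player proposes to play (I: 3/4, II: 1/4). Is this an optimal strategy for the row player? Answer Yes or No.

Yes

Against E this mix gives (3/4)·2 + (1/4)·(-3) = 3/4.
Against W this mix gives (3/4)·0 + (1/4)·3 = 3/4.
All of the column player's active replies (E, W) yield 3/4, and no column does worse for the row player. The mix makes the column player indifferent and guarantees 3/4, so it is optimal.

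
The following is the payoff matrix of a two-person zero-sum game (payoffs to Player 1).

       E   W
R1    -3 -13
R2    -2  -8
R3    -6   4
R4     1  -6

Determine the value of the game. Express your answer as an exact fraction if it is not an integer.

Row minima: R1 → -13, R2 → -8, R3 → -6, R4 → -6; maximin = -6.
Column maxima: E → 1, W → 4; minimax = 1.
-6 ≠ 1, so there is no saddle point; optimal play is mixed.
R1 is strictly dominated by R2, so Player 1 never plays it.
R2 is strictly dominated by R4, so Player 1 never plays it.
On the remaining 2×2 (R3, R4 vs E, W):
Let Player 1 play R3 with probability p. Expected payoff against E: (-6)p + 1(1−p) = −7p + 1; against W: 4p + (-6)(1−p) = 10p − 6.
Setting these equal: −7p + 1 = 10p − 6 ⇒ −17p = -7 ⇒ p = 7/17, and the value is (-7)·(7/17) + 1 = -32/17.
For Player 2: with q = P(E), equating R3's and R4's payoffs gives −10q + 4 = 7q − 6 ⇒ q = 10/17.

-32/17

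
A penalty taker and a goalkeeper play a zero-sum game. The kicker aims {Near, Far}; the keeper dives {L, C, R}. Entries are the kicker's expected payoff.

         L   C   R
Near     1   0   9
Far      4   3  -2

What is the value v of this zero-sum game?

27/14

Row minima: Near → 0, Far → -2; maximin = 0.
Column maxima: L → 4, C → 3, R → 9; minimax = 3.
0 ≠ 3, so there is no saddle point; optimal play is mixed.
L is strictly dominated by C (it gives the kicker strictly more in every row), so the keeper never plays it.
On the remaining 2×2 (Near, Far vs C, R):
Let the kicker play Near with probability p. Expected payoff against C: 0p + 3(1−p) = −3p + 3; against R: 9p + (-2)(1−p) = 11p − 2.
Setting these equal: −3p + 3 = 11p − 2 ⇒ −14p = -5 ⇒ p = 5/14, and the value is (-3)·(5/14) + 3 = 27/14.
For the keeper: with q = P(C), equating Near's and Far's payoffs gives −9q + 9 = 5q − 2 ⇒ q = 11/14.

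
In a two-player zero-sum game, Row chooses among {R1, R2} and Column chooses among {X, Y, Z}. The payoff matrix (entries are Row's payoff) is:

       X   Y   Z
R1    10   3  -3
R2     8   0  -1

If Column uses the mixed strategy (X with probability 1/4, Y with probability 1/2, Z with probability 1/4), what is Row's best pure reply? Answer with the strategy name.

R1

Expected payoff of R1: (1/4)·10 + (1/2)·3 + (1/4)·(-3) = 13/4.
Expected payoff of R2: (1/4)·8 + (1/2)·0 + (1/4)·(-1) = 7/4.
The largest is 13/4, so Row's best response is R1.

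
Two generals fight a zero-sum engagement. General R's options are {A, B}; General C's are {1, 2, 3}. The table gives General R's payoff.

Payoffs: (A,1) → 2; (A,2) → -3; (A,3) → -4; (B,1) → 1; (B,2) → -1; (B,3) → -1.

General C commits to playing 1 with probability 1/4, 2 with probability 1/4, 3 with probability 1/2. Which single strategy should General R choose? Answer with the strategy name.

Expected payoff of A: (1/4)·2 + (1/4)·(-3) + (1/2)·(-4) = -9/4.
Expected payoff of B: (1/4)·1 + (1/4)·(-1) + (1/2)·(-1) = -1/2.
The largest is -1/2, so General R's best response is B.

B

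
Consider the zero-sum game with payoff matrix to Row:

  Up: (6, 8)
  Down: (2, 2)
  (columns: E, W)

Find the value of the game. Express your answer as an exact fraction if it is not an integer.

Row minima: Up → 6, Down → 2; maximin = 6.
Column maxima: E → 6, W → 8; minimax = 6.
Since maximin = minimax = 6, there is a saddle point and the value is 6.

6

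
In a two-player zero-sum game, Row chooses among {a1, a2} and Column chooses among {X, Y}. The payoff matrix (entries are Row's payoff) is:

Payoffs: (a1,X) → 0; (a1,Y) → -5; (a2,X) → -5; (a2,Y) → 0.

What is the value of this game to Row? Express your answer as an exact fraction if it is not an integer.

Row minima: a1 → -5, a2 → -5; maximin = -5.
Column maxima: X → 0, Y → 0; minimax = 0.
-5 ≠ 0, so there is no saddle point; optimal play is mixed.
Let Row play a1 with probability p. Expected payoff against X: 0p + (-5)(1−p) = 5p − 5; against Y: (-5)p + 0(1−p) = −5p.
Setting these equal: 5p − 5 = −5p ⇒ 10p = 5 ⇒ p = 1/2, and the value is (5)·(1/2) − 5 = -5/2.
For Column: with q = P(X), equating a1's and a2's payoffs gives 5q − 5 = −5q ⇒ q = 1/2.

-5/2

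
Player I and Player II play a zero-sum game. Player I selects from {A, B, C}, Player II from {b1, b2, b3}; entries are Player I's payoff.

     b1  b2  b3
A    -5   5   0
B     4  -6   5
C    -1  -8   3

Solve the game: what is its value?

Row minima: A → -5, B → -6, C → -8; maximin = -5.
Column maxima: b1 → 4, b2 → 5, b3 → 5; minimax = 4.
-5 ≠ 4, so there is no saddle point; optimal play is mixed.
C is strictly dominated by B, so Player I never plays it.
b3 is strictly dominated by b1 (it gives Player I strictly more in every row), so Player II never plays it.
On the remaining 2×2 (A, B vs b1, b2):
Let Player I play A with probability p. Expected payoff against b1: (-5)p + 4(1−p) = −9p + 4; against b2: 5p + (-6)(1−p) = 11p − 6.
Setting these equal: −9p + 4 = 11p − 6 ⇒ −20p = -10 ⇒ p = 1/2, and the value is (-9)·(1/2) + 4 = -1/2.
For Player II: with q = P(b1), equating A's and B's payoffs gives −10q + 5 = 10q − 6 ⇒ q = 11/20.

-1/2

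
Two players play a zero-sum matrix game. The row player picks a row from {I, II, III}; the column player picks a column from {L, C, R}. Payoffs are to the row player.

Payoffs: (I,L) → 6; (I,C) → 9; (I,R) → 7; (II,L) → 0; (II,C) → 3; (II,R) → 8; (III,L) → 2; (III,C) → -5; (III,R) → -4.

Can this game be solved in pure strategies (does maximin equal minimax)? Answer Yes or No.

Row minima: I → 6, II → 0, III → -5; maximin = 6.
Column maxima: L → 6, C → 9, R → 8; minimax = 6.
maximin = minimax = 6, so a saddle point exists.

Yes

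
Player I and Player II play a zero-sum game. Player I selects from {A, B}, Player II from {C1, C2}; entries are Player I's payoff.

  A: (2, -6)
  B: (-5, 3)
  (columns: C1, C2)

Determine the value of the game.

Row minima: A → -6, B → -5; maximin = -5.
Column maxima: C1 → 2, C2 → 3; minimax = 2.
-5 ≠ 2, so there is no saddle point; optimal play is mixed.
Let Player I play A with probability p. Expected payoff against C1: 2p + (-5)(1−p) = 7p − 5; against C2: (-6)p + 3(1−p) = −9p + 3.
Setting these equal: 7p − 5 = −9p + 3 ⇒ 16p = 8 ⇒ p = 1/2, and the value is (7)·(1/2) − 5 = -3/2.
For Player II: with q = P(C1), equating A's and B's payoffs gives 8q − 6 = −8q + 3 ⇒ q = 9/16.

-3/2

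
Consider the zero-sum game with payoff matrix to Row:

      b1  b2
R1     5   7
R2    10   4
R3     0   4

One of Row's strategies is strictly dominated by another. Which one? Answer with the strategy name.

R1 gives a strictly higher payoff than R3 against every column: 5 > 0, 7 > 4.
So R3 is strictly dominated and Row never plays it.

R3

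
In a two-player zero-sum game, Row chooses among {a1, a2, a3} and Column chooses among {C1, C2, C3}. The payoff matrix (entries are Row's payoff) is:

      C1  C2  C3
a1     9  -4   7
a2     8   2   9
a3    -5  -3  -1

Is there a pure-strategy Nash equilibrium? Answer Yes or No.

Yes

Row minima: a1 → -4, a2 → 2, a3 → -5; maximin = 2.
Column maxima: C1 → 9, C2 → 2, C3 → 9; minimax = 2.
maximin = minimax = 2, so a saddle point exists.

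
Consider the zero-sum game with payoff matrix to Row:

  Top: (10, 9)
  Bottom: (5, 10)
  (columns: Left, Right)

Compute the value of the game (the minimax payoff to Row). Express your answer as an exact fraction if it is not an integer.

Row minima: Top → 9, Bottom → 5; maximin = 9.
Column maxima: Left → 10, Right → 10; minimax = 10.
9 ≠ 10, so there is no saddle point; optimal play is mixed.
Let Row play Top with probability p. Expected payoff against Left: 10p + 5(1−p) = 5p + 5; against Right: 9p + 10(1−p) = −p + 10.
Setting these equal: 5p + 5 = −p + 10 ⇒ 6p = 5 ⇒ p = 5/6, and the value is (5)·(5/6) + 5 = 55/6.
For Column: with q = P(Left), equating Top's and Bottom's payoffs gives q + 9 = −5q + 10 ⇒ q = 1/6.

55/6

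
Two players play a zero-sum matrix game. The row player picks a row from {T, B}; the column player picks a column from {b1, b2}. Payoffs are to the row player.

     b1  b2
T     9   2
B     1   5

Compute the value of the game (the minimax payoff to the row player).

43/11

Row minima: T → 2, B → 1; maximin = 2.
Column maxima: b1 → 9, b2 → 5; minimax = 5.
2 ≠ 5, so there is no saddle point; optimal play is mixed.
Let the row player play T with probability p. Expected payoff against b1: 9p + 1(1−p) = 8p + 1; against b2: 2p + 5(1−p) = −3p + 5.
Setting these equal: 8p + 1 = −3p + 5 ⇒ 11p = 4 ⇒ p = 4/11, and the value is (8)·(4/11) + 1 = 43/11.
For the column player: with q = P(b1), equating T's and B's payoffs gives 7q + 2 = −4q + 5 ⇒ q = 3/11.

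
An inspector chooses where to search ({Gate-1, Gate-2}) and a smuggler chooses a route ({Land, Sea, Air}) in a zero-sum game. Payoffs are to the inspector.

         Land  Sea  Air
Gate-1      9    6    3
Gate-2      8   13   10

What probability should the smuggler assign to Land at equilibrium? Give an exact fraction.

Row minima: Gate-1 → 3, Gate-2 → 8; maximin = 8.
Column maxima: Land → 9, Sea → 13, Air → 10; minimax = 9.
8 ≠ 9, so there is no saddle point; optimal play is mixed.
Sea is strictly dominated by Air (it gives the inspector strictly more in every row), so the smuggler never plays it.
On the remaining 2×2 (Gate-1, Gate-2 vs Land, Air):
Let the inspector play Gate-1 with probability p. Expected payoff against Land: 9p + 8(1−p) = p + 8; against Air: 3p + 10(1−p) = −7p + 10.
Setting these equal: p + 8 = −7p + 10 ⇒ 8p = 2 ⇒ p = 1/4, and the value is (1)·(1/4) + 8 = 33/4.
For the smuggler: with q = P(Land), equating Gate-1's and Gate-2's payoffs gives 6q + 3 = −2q + 10 ⇒ q = 7/8.

7/8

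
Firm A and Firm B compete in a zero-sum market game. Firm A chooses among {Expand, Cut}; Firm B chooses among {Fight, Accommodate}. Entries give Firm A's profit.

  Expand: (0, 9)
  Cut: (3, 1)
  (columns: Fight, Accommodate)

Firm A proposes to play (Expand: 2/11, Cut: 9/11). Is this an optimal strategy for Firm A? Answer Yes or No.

Against Fight this mix gives (2/11)·0 + (9/11)·3 = 27/11.
Against Accommodate this mix gives (2/11)·9 + (9/11)·1 = 27/11.
All of Firm B's active replies (Fight, Accommodate) yield 27/11, and no column does worse for Firm A. The mix makes Firm B indifferent and guarantees 27/11, so it is optimal.

Yes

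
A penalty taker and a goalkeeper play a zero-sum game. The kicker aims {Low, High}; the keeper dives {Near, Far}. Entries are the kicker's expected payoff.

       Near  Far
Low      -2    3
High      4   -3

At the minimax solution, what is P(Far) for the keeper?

1/2

Row minima: Low → -2, High → -3; maximin = -2.
Column maxima: Near → 4, Far → 3; minimax = 3.
-2 ≠ 3, so there is no saddle point; optimal play is mixed.
Let the kicker play Low with probability p. Expected payoff against Near: (-2)p + 4(1−p) = −6p + 4; against Far: 3p + (-3)(1−p) = 6p − 3.
Setting these equal: −6p + 4 = 6p − 3 ⇒ −12p = -7 ⇒ p = 7/12, and the value is (-6)·(7/12) + 4 = 1/2.
For the keeper: with q = P(Near), equating Low's and High's payoffs gives −5q + 3 = 7q − 3 ⇒ q = 1/2.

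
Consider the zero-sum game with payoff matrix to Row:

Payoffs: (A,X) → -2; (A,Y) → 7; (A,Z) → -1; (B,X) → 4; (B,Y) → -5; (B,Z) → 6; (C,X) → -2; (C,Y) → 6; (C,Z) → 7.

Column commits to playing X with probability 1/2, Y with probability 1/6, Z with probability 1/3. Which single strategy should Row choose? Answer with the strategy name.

B

Expected payoff of A: (1/2)·(-2) + (1/6)·7 + (1/3)·(-1) = -1/6.
Expected payoff of B: (1/2)·4 + (1/6)·(-5) + (1/3)·6 = 19/6.
Expected payoff of C: (1/2)·(-2) + (1/6)·6 + (1/3)·7 = 7/3.
The largest is 19/6, so Row's best response is B.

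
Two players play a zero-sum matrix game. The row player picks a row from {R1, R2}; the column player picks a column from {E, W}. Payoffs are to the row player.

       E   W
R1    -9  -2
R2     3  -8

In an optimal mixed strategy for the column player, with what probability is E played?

Row minima: R1 → -9, R2 → -8; maximin = -8.
Column maxima: E → 3, W → -2; minimax = -2.
-8 ≠ -2, so there is no saddle point; optimal play is mixed.
Let the row player play R1 with probability p. Expected payoff against E: (-9)p + 3(1−p) = −12p + 3; against W: (-2)p + (-8)(1−p) = 6p − 8.
Setting these equal: −12p + 3 = 6p − 8 ⇒ −18p = -11 ⇒ p = 11/18, and the value is (-12)·(11/18) + 3 = -13/3.
For the column player: with q = P(E), equating R1's and R2's payoffs gives −7q − 2 = 11q − 8 ⇒ q = 1/3.

1/3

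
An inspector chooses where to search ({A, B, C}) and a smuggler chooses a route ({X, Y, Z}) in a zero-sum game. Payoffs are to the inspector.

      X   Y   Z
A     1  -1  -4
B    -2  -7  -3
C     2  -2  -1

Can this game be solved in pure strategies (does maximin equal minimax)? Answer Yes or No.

Row minima: A → -4, B → -7, C → -2; maximin = -2.
Column maxima: X → 2, Y → -1, Z → -1; minimax = -1.
-2 ≠ -1, so no pure-strategy equilibrium exists.

No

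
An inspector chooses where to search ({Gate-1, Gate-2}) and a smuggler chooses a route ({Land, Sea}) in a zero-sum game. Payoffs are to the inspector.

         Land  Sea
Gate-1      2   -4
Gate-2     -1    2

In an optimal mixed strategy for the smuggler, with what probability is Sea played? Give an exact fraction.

Row minima: Gate-1 → -4, Gate-2 → -1; maximin = -1.
Column maxima: Land → 2, Sea → 2; minimax = 2.
-1 ≠ 2, so there is no saddle point; optimal play is mixed.
Let the inspector play Gate-1 with probability p. Expected payoff against Land: 2p + (-1)(1−p) = 3p − 1; against Sea: (-4)p + 2(1−p) = −6p + 2.
Setting these equal: 3p − 1 = −6p + 2 ⇒ 9p = 3 ⇒ p = 1/3, and the value is (3)·(1/3) − 1 = 0.
For the smuggler: with q = P(Land), equating Gate-1's and Gate-2's payoffs gives 6q − 4 = −3q + 2 ⇒ q = 2/3.

1/3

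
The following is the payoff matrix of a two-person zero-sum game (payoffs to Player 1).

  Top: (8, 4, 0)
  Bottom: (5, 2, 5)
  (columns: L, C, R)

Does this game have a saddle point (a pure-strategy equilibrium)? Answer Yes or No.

Row minima: Top → 0, Bottom → 2; maximin = 2.
Column maxima: L → 8, C → 4, R → 5; minimax = 4.
2 ≠ 4, so no pure-strategy equilibrium exists.

No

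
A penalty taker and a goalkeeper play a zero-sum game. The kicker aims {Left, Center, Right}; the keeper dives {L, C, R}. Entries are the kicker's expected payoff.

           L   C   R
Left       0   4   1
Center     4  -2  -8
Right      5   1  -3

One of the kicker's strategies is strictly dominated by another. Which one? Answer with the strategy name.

Right gives a strictly higher payoff than Center against every column: 5 > 4, 1 > -2, -3 > -8.
So Center is strictly dominated and the kicker never plays it.

Center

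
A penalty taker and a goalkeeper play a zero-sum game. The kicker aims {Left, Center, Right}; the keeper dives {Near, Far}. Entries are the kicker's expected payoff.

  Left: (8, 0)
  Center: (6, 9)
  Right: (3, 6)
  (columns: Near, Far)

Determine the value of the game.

72/11

Row minima: Left → 0, Center → 6, Right → 3; maximin = 6.
Column maxima: Near → 8, Far → 9; minimax = 8.
6 ≠ 8, so there is no saddle point; optimal play is mixed.
Right is strictly dominated by Center, so the kicker never plays it.
On the remaining 2×2 (Left, Center vs Near, Far):
Let the kicker play Left with probability p. Expected payoff against Near: 8p + 6(1−p) = 2p + 6; against Far: 0p + 9(1−p) = −9p + 9.
Setting these equal: 2p + 6 = −9p + 9 ⇒ 11p = 3 ⇒ p = 3/11, and the value is (2)·(3/11) + 6 = 72/11.
For the keeper: with q = P(Near), equating Left's and Center's payoffs gives 8q = −3q + 9 ⇒ q = 9/11.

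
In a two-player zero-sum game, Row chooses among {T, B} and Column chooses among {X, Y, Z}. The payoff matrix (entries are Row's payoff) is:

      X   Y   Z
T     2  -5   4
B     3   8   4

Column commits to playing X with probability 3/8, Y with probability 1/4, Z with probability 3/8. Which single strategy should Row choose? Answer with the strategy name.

Expected payoff of T: (3/8)·2 + (1/4)·(-5) + (3/8)·4 = 1.
Expected payoff of B: (3/8)·3 + (1/4)·8 + (3/8)·4 = 37/8.
The largest is 37/8, so Row's best response is B.

B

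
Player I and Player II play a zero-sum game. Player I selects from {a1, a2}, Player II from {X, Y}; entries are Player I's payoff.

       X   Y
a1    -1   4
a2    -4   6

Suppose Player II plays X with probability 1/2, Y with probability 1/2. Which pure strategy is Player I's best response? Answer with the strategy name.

a1

Expected payoff of a1: (1/2)·(-1) + (1/2)·4 = 3/2.
Expected payoff of a2: (1/2)·(-4) + (1/2)·6 = 1.
The largest is 3/2, so Player I's best response is a1.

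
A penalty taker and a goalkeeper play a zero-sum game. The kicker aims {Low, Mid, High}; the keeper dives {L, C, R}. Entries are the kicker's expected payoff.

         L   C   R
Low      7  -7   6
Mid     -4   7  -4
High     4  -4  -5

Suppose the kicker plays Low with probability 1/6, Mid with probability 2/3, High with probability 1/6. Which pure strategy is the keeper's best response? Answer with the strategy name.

If the keeper plays L, the kicker's expected payoff is (1/6)·7 + (2/3)·(-4) + (1/6)·4 = -5/6.
If the keeper plays C, the kicker's expected payoff is (1/6)·(-7) + (2/3)·7 + (1/6)·(-4) = 17/6.
If the keeper plays R, the kicker's expected payoff is (1/6)·6 + (2/3)·(-4) + (1/6)·(-5) = -5/2.
The keeper minimizes the kicker's payoff; the smallest is -5/2, so the best response is R.

R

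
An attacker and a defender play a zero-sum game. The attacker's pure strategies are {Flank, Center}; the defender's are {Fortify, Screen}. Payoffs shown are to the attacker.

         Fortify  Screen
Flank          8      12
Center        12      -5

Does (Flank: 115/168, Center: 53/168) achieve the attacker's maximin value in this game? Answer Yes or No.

Against Fortify this mix gives (115/168)·8 + (53/168)·12 = 389/42.
Against Screen this mix gives (115/168)·12 + (53/168)·(-5) = 1115/168.
The defender will play Screen, holding the attacker to 1115/168. Shifting weight toward the row that does better against Screen would raise this floor (the equalizing mix achieves 184/21 against both Screen and Fortify), so the proposed strategy is not optimal.

No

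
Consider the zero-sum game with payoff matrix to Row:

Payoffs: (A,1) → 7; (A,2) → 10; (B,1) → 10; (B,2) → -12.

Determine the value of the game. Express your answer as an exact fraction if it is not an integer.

Row minima: A → 7, B → -12; maximin = 7.
Column maxima: 1 → 10, 2 → 10; minimax = 10.
7 ≠ 10, so there is no saddle point; optimal play is mixed.
Let Row play A with probability p. Expected payoff against 1: 7p + 10(1−p) = −3p + 10; against 2: 10p + (-12)(1−p) = 22p − 12.
Setting these equal: −3p + 10 = 22p − 12 ⇒ −25p = -22 ⇒ p = 22/25, and the value is (-3)·(22/25) + 10 = 184/25.
For Column: with q = P(1), equating A's and B's payoffs gives −3q + 10 = 22q − 12 ⇒ q = 22/25.

184/25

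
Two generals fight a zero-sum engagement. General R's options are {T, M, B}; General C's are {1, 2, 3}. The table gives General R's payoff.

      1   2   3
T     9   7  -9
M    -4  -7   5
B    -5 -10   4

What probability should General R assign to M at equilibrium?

4/7

Row minima: T → -9, M → -7, B → -10; maximin = -7.
Column maxima: 1 → 9, 2 → 7, 3 → 5; minimax = 5.
-7 ≠ 5, so there is no saddle point; optimal play is mixed.
B is strictly dominated by M, so General R never plays it.
1 is strictly dominated by 2 (it gives General R strictly more in every row), so General C never plays it.
On the remaining 2×2 (T, M vs 2, 3):
Let General R play T with probability p. Expected payoff against 2: 7p + (-7)(1−p) = 14p − 7; against 3: (-9)p + 5(1−p) = −14p + 5.
Setting these equal: 14p − 7 = −14p + 5 ⇒ 28p = 12 ⇒ p = 3/7, and the value is (14)·(3/7) − 7 = -1.
For General C: with q = P(2), equating T's and M's payoffs gives 16q − 9 = −12q + 5 ⇒ q = 1/2.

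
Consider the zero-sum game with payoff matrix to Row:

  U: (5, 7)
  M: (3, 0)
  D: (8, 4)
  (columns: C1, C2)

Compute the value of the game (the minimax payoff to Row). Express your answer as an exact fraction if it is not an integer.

Row minima: U → 5, M → 0, D → 4; maximin = 5.
Column maxima: C1 → 8, C2 → 7; minimax = 7.
5 ≠ 7, so there is no saddle point; optimal play is mixed.
M is strictly dominated by U, so Row never plays it.
On the remaining 2×2 (U, D vs C1, C2):
Let Row play U with probability p. Expected payoff against C1: 5p + 8(1−p) = −3p + 8; against C2: 7p + 4(1−p) = 3p + 4.
Setting these equal: −3p + 8 = 3p + 4 ⇒ −6p = -4 ⇒ p = 2/3, and the value is (-3)·(2/3) + 8 = 6.
For Column: with q = P(C1), equating U's and D's payoffs gives −2q + 7 = 4q + 4 ⇒ q = 1/2.

6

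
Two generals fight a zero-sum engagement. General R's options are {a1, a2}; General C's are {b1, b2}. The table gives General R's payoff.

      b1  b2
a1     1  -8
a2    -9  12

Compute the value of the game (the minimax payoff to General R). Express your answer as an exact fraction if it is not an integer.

-2

Row minima: a1 → -8, a2 → -9; maximin = -8.
Column maxima: b1 → 1, b2 → 12; minimax = 1.
-8 ≠ 1, so there is no saddle point; optimal play is mixed.
Let General R play a1 with probability p. Expected payoff against b1: 1p + (-9)(1−p) = 10p − 9; against b2: (-8)p + 12(1−p) = −20p + 12.
Setting these equal: 10p − 9 = −20p + 12 ⇒ 30p = 21 ⇒ p = 7/10, and the value is (10)·(7/10) − 9 = -2.
For General C: with q = P(b1), equating a1's and a2's payoffs gives 9q − 8 = −21q + 12 ⇒ q = 2/3.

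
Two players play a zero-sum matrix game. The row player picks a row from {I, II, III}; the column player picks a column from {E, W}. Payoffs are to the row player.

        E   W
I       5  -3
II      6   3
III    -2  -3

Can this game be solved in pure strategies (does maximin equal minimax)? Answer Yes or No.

Row minima: I → -3, II → 3, III → -3; maximin = 3.
Column maxima: E → 6, W → 3; minimax = 3.
maximin = minimax = 3, so a saddle point exists.

Yes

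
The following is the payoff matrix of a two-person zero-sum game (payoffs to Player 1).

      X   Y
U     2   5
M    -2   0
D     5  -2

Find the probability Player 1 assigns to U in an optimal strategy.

7/10

Row minima: U → 2, M → -2, D → -2; maximin = 2.
Column maxima: X → 5, Y → 5; minimax = 5.
2 ≠ 5, so there is no saddle point; optimal play is mixed.
M is strictly dominated by U, so Player 1 never plays it.
On the remaining 2×2 (U, D vs X, Y):
Let Player 1 play U with probability p. Expected payoff against X: 2p + 5(1−p) = −3p + 5; against Y: 5p + (-2)(1−p) = 7p − 2.
Setting these equal: −3p + 5 = 7p − 2 ⇒ −10p = -7 ⇒ p = 7/10, and the value is (-3)·(7/10) + 5 = 29/10.
For Player 2: with q = P(X), equating U's and D's payoffs gives −3q + 5 = 7q − 2 ⇒ q = 7/10.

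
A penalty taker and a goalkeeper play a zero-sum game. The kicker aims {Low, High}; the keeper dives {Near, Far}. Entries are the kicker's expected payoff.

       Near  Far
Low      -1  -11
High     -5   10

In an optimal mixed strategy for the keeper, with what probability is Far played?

Row minima: Low → -11, High → -5; maximin = -5.
Column maxima: Near → -1, Far → 10; minimax = -1.
-5 ≠ -1, so there is no saddle point; optimal play is mixed.
Let the kicker play Low with probability p. Expected payoff against Near: (-1)p + (-5)(1−p) = 4p − 5; against Far: (-11)p + 10(1−p) = −21p + 10.
Setting these equal: 4p − 5 = −21p + 10 ⇒ 25p = 15 ⇒ p = 3/5, and the value is (4)·(3/5) − 5 = -13/5.
For the keeper: with q = P(Near), equating Low's and High's payoffs gives 10q − 11 = −15q + 10 ⇒ q = 21/25.

4/25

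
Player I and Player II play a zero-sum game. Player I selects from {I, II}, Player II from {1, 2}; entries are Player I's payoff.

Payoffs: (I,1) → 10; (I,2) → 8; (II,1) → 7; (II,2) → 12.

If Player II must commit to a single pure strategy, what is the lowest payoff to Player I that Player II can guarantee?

10

Column maxima: 1 → 10, 2 → 12.
The smallest of these is 10.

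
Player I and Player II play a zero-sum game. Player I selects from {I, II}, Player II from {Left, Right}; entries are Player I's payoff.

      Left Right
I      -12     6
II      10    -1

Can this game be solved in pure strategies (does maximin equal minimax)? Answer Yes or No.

Row minima: I → -12, II → -1; maximin = -1.
Column maxima: Left → 10, Right → 6; minimax = 6.
-1 ≠ 6, so no pure-strategy equilibrium exists.

No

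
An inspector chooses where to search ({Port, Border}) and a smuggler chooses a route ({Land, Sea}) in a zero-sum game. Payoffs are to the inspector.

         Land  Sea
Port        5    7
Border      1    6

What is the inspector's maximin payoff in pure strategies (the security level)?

5

Row minima: Port → 5, Border → 1.
The best of these is 5.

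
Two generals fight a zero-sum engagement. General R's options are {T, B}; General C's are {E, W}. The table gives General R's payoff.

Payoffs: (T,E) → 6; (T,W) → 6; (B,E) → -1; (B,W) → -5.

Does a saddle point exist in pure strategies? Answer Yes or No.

Yes

Row minima: T → 6, B → -5; maximin = 6.
Column maxima: E → 6, W → 6; minimax = 6.
maximin = minimax = 6, so a saddle point exists.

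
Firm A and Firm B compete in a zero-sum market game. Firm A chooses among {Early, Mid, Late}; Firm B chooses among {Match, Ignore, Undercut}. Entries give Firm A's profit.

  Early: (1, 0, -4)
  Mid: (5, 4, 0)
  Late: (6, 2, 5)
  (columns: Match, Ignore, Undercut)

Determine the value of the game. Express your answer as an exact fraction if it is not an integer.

Row minima: Early → -4, Mid → 0, Late → 2; maximin = 2.
Column maxima: Match → 6, Ignore → 4, Undercut → 5; minimax = 4.
2 ≠ 4, so there is no saddle point; optimal play is mixed.
Early is strictly dominated by Mid, so Firm A never plays it.
Match is strictly dominated by Ignore (it gives Firm A strictly more in every row), so Firm B never plays it.
On the remaining 2×2 (Mid, Late vs Ignore, Undercut):
Let Firm A play Mid with probability p. Expected payoff against Ignore: 4p + 2(1−p) = 2p + 2; against Undercut: 0p + 5(1−p) = −5p + 5.
Setting these equal: 2p + 2 = −5p + 5 ⇒ 7p = 3 ⇒ p = 3/7, and the value is (2)·(3/7) + 2 = 20/7.
For Firm B: with q = P(Ignore), equating Mid's and Late's payoffs gives 4q = −3q + 5 ⇒ q = 5/7.

20/7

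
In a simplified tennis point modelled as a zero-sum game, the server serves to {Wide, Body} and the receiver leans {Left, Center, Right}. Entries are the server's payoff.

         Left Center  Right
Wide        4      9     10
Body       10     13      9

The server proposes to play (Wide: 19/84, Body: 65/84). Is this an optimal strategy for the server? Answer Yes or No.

Against Left this mix gives (19/84)·4 + (65/84)·10 = 121/14.
Against Center this mix gives (19/84)·9 + (65/84)·13 = 254/21.
Against Right this mix gives (19/84)·10 + (65/84)·9 = 775/84.
The receiver will play Left, holding the server to 121/14. Shifting weight toward the row that does better against Left would raise this floor (the equalizing mix achieves 64/7 against both Left and Right), so the proposed strategy is not optimal.

No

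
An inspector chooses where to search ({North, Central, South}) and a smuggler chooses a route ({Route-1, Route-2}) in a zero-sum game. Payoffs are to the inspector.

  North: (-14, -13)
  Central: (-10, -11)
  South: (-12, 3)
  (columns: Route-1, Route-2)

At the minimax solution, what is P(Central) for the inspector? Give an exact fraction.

Row minima: North → -14, Central → -11, South → -12; maximin = -11.
Column maxima: Route-1 → -10, Route-2 → 3; minimax = -10.
-11 ≠ -10, so there is no saddle point; optimal play is mixed.
North is strictly dominated by Central, so the inspector never plays it.
On the remaining 2×2 (Central, South vs Route-1, Route-2):
Let the inspector play Central with probability p. Expected payoff against Route-1: (-10)p + (-12)(1−p) = 2p − 12; against Route-2: (-11)p + 3(1−p) = −14p + 3.
Setting these equal: 2p − 12 = −14p + 3 ⇒ 16p = 15 ⇒ p = 15/16, and the value is (2)·(15/16) − 12 = -81/8.
For the smuggler: with q = P(Route-1), equating Central's and South's payoffs gives q − 11 = −15q + 3 ⇒ q = 7/8.

15/16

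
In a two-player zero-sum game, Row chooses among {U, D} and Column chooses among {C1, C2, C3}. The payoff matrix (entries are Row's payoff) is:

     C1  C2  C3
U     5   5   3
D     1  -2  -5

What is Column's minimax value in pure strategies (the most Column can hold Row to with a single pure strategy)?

3

Column maxima: C1 → 5, C2 → 5, C3 → 3.
The smallest of these is 3.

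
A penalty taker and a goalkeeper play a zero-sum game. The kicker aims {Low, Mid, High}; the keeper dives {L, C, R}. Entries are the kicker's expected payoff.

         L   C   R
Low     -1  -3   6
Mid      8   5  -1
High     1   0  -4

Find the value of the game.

9/5

Row minima: Low → -3, Mid → -1, High → -4; maximin = -1.
Column maxima: L → 8, C → 5, R → 6; minimax = 5.
-1 ≠ 5, so there is no saddle point; optimal play is mixed.
High is strictly dominated by Mid, so the kicker never plays it.
L is strictly dominated by C (it gives the kicker strictly more in every row), so the keeper never plays it.
On the remaining 2×2 (Low, Mid vs C, R):
Let the kicker play Low with probability p. Expected payoff against C: (-3)p + 5(1−p) = −8p + 5; against R: 6p + (-1)(1−p) = 7p − 1.
Setting these equal: −8p + 5 = 7p − 1 ⇒ −15p = -6 ⇒ p = 2/5, and the value is (-8)·(2/5) + 5 = 9/5.
For the keeper: with q = P(C), equating Low's and Mid's payoffs gives −9q + 6 = 6q − 1 ⇒ q = 7/15.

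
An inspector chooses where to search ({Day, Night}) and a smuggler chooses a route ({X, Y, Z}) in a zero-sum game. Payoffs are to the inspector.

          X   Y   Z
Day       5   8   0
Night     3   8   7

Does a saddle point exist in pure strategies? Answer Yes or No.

Row minima: Day → 0, Night → 3; maximin = 3.
Column maxima: X → 5, Y → 8, Z → 7; minimax = 5.
3 ≠ 5, so no pure-strategy equilibrium exists.

No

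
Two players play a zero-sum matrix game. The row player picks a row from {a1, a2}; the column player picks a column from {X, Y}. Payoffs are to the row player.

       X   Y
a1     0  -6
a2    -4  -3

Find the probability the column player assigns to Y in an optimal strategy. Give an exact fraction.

4/7

Row minima: a1 → -6, a2 → -4; maximin = -4.
Column maxima: X → 0, Y → -3; minimax = -3.
-4 ≠ -3, so there is no saddle point; optimal play is mixed.
Let the row player play a1 with probability p. Expected payoff against X: 0p + (-4)(1−p) = 4p − 4; against Y: (-6)p + (-3)(1−p) = −3p − 3.
Setting these equal: 4p − 4 = −3p − 3 ⇒ 7p = 1 ⇒ p = 1/7, and the value is (4)·(1/7) − 4 = -24/7.
For the column player: with q = P(X), equating a1's and a2's payoffs gives 6q − 6 = −q − 3 ⇒ q = 3/7.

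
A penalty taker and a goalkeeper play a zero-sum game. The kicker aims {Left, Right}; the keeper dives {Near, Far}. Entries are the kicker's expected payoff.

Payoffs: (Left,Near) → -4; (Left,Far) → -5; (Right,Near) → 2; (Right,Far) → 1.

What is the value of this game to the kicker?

1

Row minima: Left → -5, Right → 1; maximin = 1.
Column maxima: Near → 2, Far → 1; minimax = 1.
Since maximin = minimax = 1, there is a saddle point and the value is 1.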